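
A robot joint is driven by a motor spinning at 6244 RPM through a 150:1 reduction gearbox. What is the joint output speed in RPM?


omega_joint = omega_motor / N = 6244 / 150 = 41.6267

41.6267 RPM


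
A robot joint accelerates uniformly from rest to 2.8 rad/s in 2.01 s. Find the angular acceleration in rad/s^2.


alpha = delta_omega / t = 2.8 / 2.01 = 1.3930

1.3930 rad/s^2


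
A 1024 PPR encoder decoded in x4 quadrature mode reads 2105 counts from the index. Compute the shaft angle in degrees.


angle = counts * 360 / (PPR*4) = 2105 * 360 / 4096 = 185.0098

185.0098 degrees


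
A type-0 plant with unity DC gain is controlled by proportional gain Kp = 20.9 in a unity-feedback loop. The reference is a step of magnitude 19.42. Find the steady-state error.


e_ss = R/(1 + Kp) = 19.42/(1 + 20.9) = 19.42/21.9000 = 0.8868

0.8868


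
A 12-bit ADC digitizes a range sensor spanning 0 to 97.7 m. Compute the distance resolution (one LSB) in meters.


res = range / 2^n = 97.7/2^12 = 97.7/4096 = 0.0239

0.0239 m


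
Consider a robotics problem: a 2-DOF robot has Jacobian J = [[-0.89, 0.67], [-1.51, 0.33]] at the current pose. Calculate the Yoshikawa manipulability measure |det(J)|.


det(J) = -0.89*0.33 - (0.67)*(-1.51) = 0.7180
|det(J)| = 0.7180

0.7180


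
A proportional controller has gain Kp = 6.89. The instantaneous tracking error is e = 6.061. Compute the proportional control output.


u_P = Kp * e = 6.89 * 6.061 = 41.7603

41.7603


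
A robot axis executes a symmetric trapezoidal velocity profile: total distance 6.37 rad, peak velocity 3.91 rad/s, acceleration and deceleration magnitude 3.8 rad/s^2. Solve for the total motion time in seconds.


t_acc = v/a = 3.91/3.8 = 1.028947 s
d_acc = v^2/(2a) = 2.011592 rad (each ramp)
d_cruise = 6.37 - 2*2.011592 = 2.346816 rad
t_cruise = 2.346816/3.91 = 0.600209 s
t_total = 2*1.028947 + 0.600209 = 2.6581

2.6581 s


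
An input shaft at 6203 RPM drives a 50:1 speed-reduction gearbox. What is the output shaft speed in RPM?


omega_out = omega_in / N = 6203 / 50 = 124.0600

124.0600 RPM


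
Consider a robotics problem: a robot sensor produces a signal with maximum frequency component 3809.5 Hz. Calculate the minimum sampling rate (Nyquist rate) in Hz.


f_s,min = 2*f_max = 2*3809.5 = 7619.0000

7619.0000 Hz


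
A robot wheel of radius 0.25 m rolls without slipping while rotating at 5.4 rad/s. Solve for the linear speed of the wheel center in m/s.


v = omega * r = 5.4 * 0.25 = 1.3500

1.3500 m/s


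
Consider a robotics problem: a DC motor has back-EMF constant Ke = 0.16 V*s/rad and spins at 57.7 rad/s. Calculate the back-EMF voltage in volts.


V_emf = Ke * omega = 0.16*57.7 = 9.2320

9.2320 V


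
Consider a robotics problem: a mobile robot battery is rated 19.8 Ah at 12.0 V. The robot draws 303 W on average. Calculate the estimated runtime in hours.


E = 19.8*12.0 = 237.6000 Wh
t = E/P = 237.6000/303 = 0.7842

0.7842 hours


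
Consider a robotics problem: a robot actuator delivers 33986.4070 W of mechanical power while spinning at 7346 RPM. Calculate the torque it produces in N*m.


omega = 7346 * 2*pi/60 = 769.271321 rad/s
tau = P / omega = 33986.4070 / 769.271321 = 44.1800

44.1800 N*m


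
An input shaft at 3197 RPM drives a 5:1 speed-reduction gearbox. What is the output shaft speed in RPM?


omega_out = omega_in / N = 3197 / 5 = 639.4000

639.4000 RPM


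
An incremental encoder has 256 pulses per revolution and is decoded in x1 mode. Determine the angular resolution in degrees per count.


resolution = 360 / (PPR * 1) = 360 / 256 = 1.4062

1.4062 degrees


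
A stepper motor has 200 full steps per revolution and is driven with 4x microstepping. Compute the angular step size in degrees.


step = 360/(200*4) = 360/800 = 0.4500

0.4500 degrees


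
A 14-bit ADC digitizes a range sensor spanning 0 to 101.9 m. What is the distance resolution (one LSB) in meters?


res = range / 2^n = 101.9/2^14 = 101.9/16384 = 0.0062

0.0062 m


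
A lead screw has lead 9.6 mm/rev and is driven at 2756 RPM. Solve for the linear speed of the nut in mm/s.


v = lead * (RPM/60) = 9.6*2756/60 = 440.9600

440.9600 mm/s


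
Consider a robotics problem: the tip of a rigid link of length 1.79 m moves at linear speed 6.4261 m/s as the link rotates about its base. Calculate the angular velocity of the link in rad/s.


omega = v / L = 6.4261 / 1.79 = 3.5900

3.5900 rad/s


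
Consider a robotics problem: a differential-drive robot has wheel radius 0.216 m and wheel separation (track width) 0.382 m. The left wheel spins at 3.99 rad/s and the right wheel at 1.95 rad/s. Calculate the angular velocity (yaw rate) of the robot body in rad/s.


omega = r*(wR - wL)/L = 0.216*(1.95 - (3.99))/0.382 = -1.1535

-1.1535 rad/s


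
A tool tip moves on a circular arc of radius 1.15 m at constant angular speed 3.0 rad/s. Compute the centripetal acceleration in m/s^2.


a_c = omega^2 * r = 3.0^2 * 1.15 = 10.3500

10.3500 m/s^2


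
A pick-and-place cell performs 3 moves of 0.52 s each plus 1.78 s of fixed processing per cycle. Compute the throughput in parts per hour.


T_cycle = 3*0.52 + 1.78 = 3.3400 s
rate = 3600/T = 1077.8443

1077.8443 parts/hour


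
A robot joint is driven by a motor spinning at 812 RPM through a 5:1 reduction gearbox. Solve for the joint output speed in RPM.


omega_joint = omega_motor / N = 812 / 5 = 162.4000

162.4000 RPM


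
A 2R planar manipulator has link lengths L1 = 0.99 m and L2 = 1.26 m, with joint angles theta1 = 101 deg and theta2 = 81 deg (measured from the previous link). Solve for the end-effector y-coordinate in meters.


y = L1*sin(th1) + L2*sin(th1+th2) = 0.99*sin(101 deg) + 1.26*sin(182 deg) = 0.9278

0.9278 m


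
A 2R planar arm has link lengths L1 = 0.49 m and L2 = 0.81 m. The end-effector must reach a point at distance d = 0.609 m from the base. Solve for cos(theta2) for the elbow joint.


cos(th2) = (d^2 - L1^2 - L2^2)/(2*L1*L2) = (0.609^2 - 0.49^2 - 0.81^2)/(2*0.49*0.81) = -0.6618

-0.6618


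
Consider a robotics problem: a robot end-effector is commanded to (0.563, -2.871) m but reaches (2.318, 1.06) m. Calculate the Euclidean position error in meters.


dx = 2.318 - (0.563) = 1.7550, dy = 1.06 - (-2.871) = 3.9310
err = sqrt(3.080025 + 15.452761) = 4.3050

4.3050 m


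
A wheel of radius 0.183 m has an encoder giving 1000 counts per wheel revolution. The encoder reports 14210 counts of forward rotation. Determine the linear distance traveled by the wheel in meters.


revs = 14210/1000 = 14.210000
d = revs * 2*pi*r = 14.210000 * 2*pi*0.183 = 16.3390

16.3390 m


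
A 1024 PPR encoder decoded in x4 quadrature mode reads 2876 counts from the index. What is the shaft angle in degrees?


angle = counts * 360 / (PPR*4) = 2876 * 360 / 4096 = 252.7734

252.7734 degrees


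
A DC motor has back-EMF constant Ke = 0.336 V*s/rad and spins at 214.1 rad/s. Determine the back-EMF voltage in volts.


V_emf = Ke * omega = 0.336*214.1 = 71.9376

71.9376 V


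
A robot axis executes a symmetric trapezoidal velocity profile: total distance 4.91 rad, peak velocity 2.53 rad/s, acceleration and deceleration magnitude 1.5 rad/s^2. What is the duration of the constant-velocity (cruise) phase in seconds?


t_acc = v/a = 1.686667 s, d_acc = v^2/(2a) = 2.133633 rad each
d_cruise = 4.91 - 2*2.133633 = 0.642734 rad
t_cruise = d_cruise/v = 0.642734/2.53 = 0.2540

0.2540 s


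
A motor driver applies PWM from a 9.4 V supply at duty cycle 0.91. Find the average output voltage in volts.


V_avg = V_supply * D = 9.4*0.91 = 8.5540

8.5540 V


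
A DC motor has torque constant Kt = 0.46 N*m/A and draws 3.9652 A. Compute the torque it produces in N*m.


tau = Kt * I = 0.46*3.9652 = 1.8240

1.8240 N*m


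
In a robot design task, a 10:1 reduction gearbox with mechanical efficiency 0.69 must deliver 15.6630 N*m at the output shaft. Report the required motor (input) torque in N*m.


tau_in = tau_out / (N * eta) = 15.6630 / (10 * 0.69) = 2.2700

2.2700 N*m


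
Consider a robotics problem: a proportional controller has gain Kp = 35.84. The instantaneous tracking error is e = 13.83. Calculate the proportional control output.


u_P = Kp * e = 35.84 * 13.83 = 495.6672

495.6672


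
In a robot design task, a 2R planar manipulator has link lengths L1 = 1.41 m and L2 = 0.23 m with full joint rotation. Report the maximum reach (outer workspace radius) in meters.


r_max = L1 + L2 = 1.41 + 0.23 = 1.6400

1.6400 m


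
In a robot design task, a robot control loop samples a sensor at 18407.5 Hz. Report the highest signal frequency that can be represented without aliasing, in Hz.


f_max = f_s/2 = 18407.5/2 = 9203.7500

9203.7500 Hz


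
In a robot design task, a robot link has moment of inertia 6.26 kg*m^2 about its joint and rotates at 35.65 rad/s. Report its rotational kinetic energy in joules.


KE = (1/2)*I*omega^2 = 0.5*6.26*35.65^2 = 3977.9874

3977.9874 J


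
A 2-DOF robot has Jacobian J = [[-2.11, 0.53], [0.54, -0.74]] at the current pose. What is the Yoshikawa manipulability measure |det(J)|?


det(J) = -2.11*-0.74 - (0.53)*(0.54) = 1.2752
|det(J)| = 1.2752

1.2752


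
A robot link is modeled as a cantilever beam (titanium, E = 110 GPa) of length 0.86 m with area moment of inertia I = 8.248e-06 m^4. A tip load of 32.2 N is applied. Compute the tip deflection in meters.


delta = F*L^3/(3*E*I) = 32.2*0.86^3/(3*1.100e+11*8.248e-06)
      = 20.4810032/2721840 = 7.5247e-06

7.5247e-06 m


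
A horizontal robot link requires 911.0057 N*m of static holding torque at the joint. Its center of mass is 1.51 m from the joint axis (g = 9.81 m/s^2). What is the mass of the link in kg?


m = tau / (g*L) = 911.0057 / (9.81 * 1.51) = 61.5000

61.5000 kg


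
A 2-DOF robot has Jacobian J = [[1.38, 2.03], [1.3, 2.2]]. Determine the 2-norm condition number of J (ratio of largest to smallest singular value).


JJ^T eigenvalues: trace(JJ^T) = 12.5553, det(JJ^T) = det(J)^2 = 0.15760900
s_max^2 = (12.5553 + sqrt(157.00512209))/2 = 12.54273424
s_min^2 = (12.5553 - sqrt(157.00512209))/2 = 0.01256576
kappa = s_max/s_min = sqrt(12.54273424/0.01256576) = 31.5938

31.5938


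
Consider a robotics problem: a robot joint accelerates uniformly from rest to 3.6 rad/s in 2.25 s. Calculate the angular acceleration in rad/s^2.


alpha = delta_omega / t = 3.6 / 2.25 = 1.6000

1.6000 rad/s^2


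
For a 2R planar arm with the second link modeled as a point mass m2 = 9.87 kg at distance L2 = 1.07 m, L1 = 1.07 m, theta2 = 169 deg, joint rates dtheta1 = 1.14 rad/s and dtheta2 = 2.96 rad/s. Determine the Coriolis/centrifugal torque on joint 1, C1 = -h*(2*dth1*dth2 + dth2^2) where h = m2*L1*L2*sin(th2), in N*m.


h = m2*L1*L2*sin(th2) = 9.87*1.07*1.07*sin(169 deg) = 2.156173
C1 = -h*(2*1.14*2.96 + 2.96^2) = -2.156173*15.5104 = -33.4431

-33.4431 N*m


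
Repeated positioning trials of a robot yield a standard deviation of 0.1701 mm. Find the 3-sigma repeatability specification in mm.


repeatability = 3*sigma = 3*0.1701 = 0.5103

0.5103 mm


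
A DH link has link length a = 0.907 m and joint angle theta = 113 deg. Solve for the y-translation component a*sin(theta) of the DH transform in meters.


a*sin(theta) = 0.907*sin(113 deg) = 0.8349

0.8349 m


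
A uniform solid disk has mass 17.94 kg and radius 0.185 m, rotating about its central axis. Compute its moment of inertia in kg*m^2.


I = (1/2)*m*R^2 = 0.5*17.94*0.185^2 = 0.3070

0.3070 kg*m^2


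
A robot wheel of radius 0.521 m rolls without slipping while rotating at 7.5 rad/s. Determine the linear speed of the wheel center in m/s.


v = omega * r = 7.5 * 0.521 = 3.9075

3.9075 m/s


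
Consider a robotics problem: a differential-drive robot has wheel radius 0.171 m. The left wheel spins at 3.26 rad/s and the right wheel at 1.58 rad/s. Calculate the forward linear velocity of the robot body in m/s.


v = r*(wR + wL)/2 = 0.171*(1.58 + 3.26)/2 = 0.4138

0.4138 m/s


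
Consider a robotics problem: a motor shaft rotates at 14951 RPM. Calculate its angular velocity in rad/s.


omega = 14951 * 2*pi/60 = 1565.6651

1565.6651 rad/s


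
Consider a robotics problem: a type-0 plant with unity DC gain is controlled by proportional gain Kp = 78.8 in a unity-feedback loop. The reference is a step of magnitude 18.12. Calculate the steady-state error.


e_ss = R/(1 + Kp) = 18.12/(1 + 78.8) = 18.12/79.8000 = 0.2271

0.2271


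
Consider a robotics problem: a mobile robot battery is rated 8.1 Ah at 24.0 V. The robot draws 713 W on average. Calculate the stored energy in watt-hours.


E = capacity * V = 8.1*24.0 = 194.4000

194.4000 Wh


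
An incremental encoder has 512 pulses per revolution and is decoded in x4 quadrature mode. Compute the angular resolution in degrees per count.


resolution = 360 / (PPR * 4) = 360 / 2048 = 0.1758

0.1758 degrees


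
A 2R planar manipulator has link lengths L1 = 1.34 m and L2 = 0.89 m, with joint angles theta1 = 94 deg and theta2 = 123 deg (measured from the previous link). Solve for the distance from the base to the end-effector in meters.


x = L1*cos(th1) + L2*cos(th1+th2) = -0.804259
y = L1*sin(th1) + L2*sin(th1+th2) = 0.801120
d = sqrt(x^2 + y^2) = sqrt(0.646833 + 0.641793) = 1.1352

1.1352 m


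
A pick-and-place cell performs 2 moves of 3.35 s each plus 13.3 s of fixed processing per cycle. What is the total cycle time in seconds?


T = 2*3.35 + 13.3 = 20.0000

20.0000 s


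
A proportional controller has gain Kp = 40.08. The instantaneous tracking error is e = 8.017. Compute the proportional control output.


u_P = Kp * e = 40.08 * 8.017 = 321.3214

321.3214


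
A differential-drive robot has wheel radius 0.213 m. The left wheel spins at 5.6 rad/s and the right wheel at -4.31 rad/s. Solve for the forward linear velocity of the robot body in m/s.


v = r*(wR + wL)/2 = 0.213*(-4.31 + 5.6)/2 = 0.1374

0.1374 m/s


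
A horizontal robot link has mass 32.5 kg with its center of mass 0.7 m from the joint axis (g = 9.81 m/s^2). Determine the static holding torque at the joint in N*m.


tau = m*g*L = 32.5 * 9.81 * 0.7 = 223.1775

223.1775 N*m


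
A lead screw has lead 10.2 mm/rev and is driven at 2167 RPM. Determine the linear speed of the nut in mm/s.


v = lead * (RPM/60) = 10.2*2167/60 = 368.3900

368.3900 mm/s


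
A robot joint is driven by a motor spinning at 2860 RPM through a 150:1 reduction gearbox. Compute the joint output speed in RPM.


omega_joint = omega_motor / N = 2860 / 150 = 19.0667

19.0667 RPM


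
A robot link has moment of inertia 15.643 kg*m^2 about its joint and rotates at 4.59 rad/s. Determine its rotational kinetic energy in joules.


KE = (1/2)*I*omega^2 = 0.5*15.643*4.59^2 = 164.7841

164.7841 J


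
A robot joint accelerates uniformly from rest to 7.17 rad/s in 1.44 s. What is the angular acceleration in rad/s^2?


alpha = delta_omega / t = 7.17 / 1.44 = 4.9792

4.9792 rad/s^2


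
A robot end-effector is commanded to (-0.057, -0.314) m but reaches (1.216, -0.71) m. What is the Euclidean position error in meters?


dx = 1.216 - (-0.057) = 1.2730, dy = -0.71 - (-0.314) = -0.3960
err = sqrt(1.620529 + 0.156816) = 1.3332

1.3332 m


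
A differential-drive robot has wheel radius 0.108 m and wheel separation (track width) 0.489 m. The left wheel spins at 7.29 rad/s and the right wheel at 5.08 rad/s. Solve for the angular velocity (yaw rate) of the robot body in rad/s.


omega = r*(wR - wL)/L = 0.108*(5.08 - (7.29))/0.489 = -0.4881

-0.4881 rad/s


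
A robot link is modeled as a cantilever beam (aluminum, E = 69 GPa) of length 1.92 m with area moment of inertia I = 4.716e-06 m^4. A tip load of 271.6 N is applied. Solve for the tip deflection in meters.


delta = F*L^3/(3*E*I) = 271.6*1.92^3/(3*6.900e+10*4.716e-06)
      = 1922.3543808/976212 = 0.0020

0.0020 m


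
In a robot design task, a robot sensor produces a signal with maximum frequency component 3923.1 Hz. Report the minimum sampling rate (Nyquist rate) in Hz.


f_s,min = 2*f_max = 2*3923.1 = 7846.2000

7846.2000 Hz


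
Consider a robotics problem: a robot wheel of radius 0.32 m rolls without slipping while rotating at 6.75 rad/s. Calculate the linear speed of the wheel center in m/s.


v = omega * r = 6.75 * 0.32 = 2.1600

2.1600 m/s


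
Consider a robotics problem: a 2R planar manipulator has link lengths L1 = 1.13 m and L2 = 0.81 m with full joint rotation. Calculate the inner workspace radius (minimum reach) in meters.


r_min = |L1 - L2| = |1.13 - 0.81| = 0.3200

0.3200 m


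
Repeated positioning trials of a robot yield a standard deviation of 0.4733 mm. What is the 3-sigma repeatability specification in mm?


repeatability = 3*sigma = 3*0.4733 = 1.4199

1.4199 mm


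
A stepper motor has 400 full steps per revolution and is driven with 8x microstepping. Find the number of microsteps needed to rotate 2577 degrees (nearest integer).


step_size = 360/(400*8) = 360/3200 = 0.112500 deg
n = 2577/(360/3200) = 2577*3200/360 = 22906.6667 -> 22907

22907 steps


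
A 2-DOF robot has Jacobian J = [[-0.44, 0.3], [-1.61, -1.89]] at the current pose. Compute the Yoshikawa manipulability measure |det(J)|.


det(J) = -0.44*-1.89 - (0.3)*(-1.61) = 1.3146
|det(J)| = 1.3146

1.3146


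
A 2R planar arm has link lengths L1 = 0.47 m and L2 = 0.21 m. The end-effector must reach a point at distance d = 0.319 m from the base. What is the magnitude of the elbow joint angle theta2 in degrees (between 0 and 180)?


cos(th2) = (d^2 - L1^2 - L2^2)/(2*L1*L2) = (0.319^2 - 0.47^2 - 0.21^2)/(2*0.47*0.21) = -0.82694529
th2 = acos(-0.82694529) = 145.7862 deg

145.7862 degrees


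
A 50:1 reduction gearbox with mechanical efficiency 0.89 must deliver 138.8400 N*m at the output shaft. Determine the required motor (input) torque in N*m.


tau_in = tau_out / (N * eta) = 138.8400 / (50 * 0.89) = 3.1200

3.1200 N*m


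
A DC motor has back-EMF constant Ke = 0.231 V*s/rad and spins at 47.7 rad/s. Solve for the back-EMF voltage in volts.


V_emf = Ke * omega = 0.231*47.7 = 11.0187

11.0187 V


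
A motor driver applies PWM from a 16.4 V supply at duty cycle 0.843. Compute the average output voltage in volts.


V_avg = V_supply * D = 16.4*0.843 = 13.8252

13.8252 V


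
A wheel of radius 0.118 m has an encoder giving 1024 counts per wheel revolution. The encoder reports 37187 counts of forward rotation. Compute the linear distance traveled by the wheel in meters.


revs = 37187/1024 = 36.315430
d = revs * 2*pi*r = 36.315430 * 2*pi*0.118 = 26.9248

26.9248 m


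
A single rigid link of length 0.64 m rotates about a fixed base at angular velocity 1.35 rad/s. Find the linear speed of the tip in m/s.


v = L*omega = 0.64 * 1.35 = 0.8640

0.8640 m/s


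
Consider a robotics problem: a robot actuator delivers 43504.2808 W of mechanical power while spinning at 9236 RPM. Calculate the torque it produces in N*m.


omega = 9236 * 2*pi/60 = 967.191658 rad/s
tau = P / omega = 43504.2808 / 967.191658 = 44.9800

44.9800 N*m


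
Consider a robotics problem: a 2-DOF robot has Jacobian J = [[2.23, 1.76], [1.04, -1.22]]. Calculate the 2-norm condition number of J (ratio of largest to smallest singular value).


JJ^T eigenvalues: trace(JJ^T) = 10.6405, det(JJ^T) = det(J)^2 = 20.71160100
s_max^2 = (10.6405 + sqrt(30.37383625))/2 = 8.07587317
s_min^2 = (10.6405 - sqrt(30.37383625))/2 = 2.56462683
kappa = s_max/s_min = sqrt(8.07587317/2.56462683) = 1.7745

1.7745


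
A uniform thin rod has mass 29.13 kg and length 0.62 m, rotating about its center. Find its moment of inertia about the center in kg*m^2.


I = (1/12)*m*L^2 = (1/12)*29.13*0.62^2 = 0.9331

0.9331 kg*m^2


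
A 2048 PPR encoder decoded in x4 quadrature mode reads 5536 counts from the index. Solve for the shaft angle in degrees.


angle = counts * 360 / (PPR*4) = 5536 * 360 / 8192 = 243.2812

243.2812 degrees


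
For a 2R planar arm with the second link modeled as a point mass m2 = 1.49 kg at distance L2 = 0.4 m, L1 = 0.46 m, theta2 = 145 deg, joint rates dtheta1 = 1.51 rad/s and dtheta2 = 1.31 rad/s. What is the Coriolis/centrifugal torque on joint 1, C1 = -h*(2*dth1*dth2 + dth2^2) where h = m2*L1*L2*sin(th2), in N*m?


h = m2*L1*L2*sin(th2) = 1.49*0.46*0.4*sin(145 deg) = 0.157252
C1 = -h*(2*1.51*1.31 + 1.31^2) = -0.157252*5.6723 = -0.8920

-0.8920 N*m


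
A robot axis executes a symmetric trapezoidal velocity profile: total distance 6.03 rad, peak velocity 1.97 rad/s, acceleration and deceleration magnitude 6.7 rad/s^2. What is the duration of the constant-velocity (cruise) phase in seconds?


t_acc = v/a = 0.294030 s, d_acc = v^2/(2a) = 0.289619 rad each
d_cruise = 6.03 - 2*0.289619 = 5.450762 rad
t_cruise = d_cruise/v = 5.450762/1.97 = 2.7669

2.7669 s


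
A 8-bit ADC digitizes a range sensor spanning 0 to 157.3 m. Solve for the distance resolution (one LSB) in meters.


res = range / 2^n = 157.3/2^8 = 157.3/256 = 0.6145

0.6145 m


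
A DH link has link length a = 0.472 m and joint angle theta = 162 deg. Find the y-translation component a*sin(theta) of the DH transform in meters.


a*sin(theta) = 0.472*sin(162 deg) = 0.1459

0.1459 m


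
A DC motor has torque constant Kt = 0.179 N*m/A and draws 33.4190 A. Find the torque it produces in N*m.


tau = Kt * I = 0.179*33.4190 = 5.9820

5.9820 N*m


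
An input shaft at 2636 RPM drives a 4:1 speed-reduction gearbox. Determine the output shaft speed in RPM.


omega_out = omega_in / N = 2636 / 4 = 659.0000

659.0000 RPM


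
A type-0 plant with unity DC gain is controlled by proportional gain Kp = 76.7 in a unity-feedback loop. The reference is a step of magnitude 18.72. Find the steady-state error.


e_ss = R/(1 + Kp) = 18.72/(1 + 76.7) = 18.72/77.7000 = 0.2409

0.2409


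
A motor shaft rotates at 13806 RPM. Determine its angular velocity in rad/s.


omega = 13806 * 2*pi/60 = 1445.7609

1445.7609 rad/s


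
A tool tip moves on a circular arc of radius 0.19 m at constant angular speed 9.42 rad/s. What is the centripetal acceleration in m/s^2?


a_c = omega^2 * r = 9.42^2 * 0.19 = 16.8599

16.8599 m/s^2


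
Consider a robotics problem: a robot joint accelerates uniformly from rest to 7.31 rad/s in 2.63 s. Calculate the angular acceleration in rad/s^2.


alpha = delta_omega / t = 7.31 / 2.63 = 2.7795

2.7795 rad/s^2


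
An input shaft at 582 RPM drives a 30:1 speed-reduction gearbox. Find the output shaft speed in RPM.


omega_out = omega_in / N = 582 / 30 = 19.4000

19.4000 RPM


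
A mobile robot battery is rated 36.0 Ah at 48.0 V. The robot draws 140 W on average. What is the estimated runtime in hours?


E = 36.0*48.0 = 1728.0000 Wh
t = E/P = 1728.0000/140 = 12.3429

12.3429 hours


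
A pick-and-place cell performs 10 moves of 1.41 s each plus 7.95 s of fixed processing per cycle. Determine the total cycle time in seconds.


T = 10*1.41 + 7.95 = 22.0500

22.0500 s


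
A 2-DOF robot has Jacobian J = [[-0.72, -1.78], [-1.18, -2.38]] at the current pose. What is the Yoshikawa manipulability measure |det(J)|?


det(J) = -0.72*-2.38 - (-1.78)*(-1.18) = -0.3868
|det(J)| = 0.3868

0.3868


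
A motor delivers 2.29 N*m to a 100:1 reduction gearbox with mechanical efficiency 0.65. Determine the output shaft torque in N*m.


tau_out = tau_in * N * eta = 2.29 * 100 * 0.65 = 148.8500

148.8500 N*m


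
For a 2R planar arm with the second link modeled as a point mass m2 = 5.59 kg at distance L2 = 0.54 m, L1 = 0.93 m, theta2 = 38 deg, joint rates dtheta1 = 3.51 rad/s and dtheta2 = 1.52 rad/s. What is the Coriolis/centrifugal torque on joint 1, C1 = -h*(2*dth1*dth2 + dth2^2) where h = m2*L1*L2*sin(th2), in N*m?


h = m2*L1*L2*sin(th2) = 5.59*0.93*0.54*sin(38 deg) = 1.728345
C1 = -h*(2*3.51*1.52 + 1.52^2) = -1.728345*12.9808 = -22.4353

-22.4353 N*m


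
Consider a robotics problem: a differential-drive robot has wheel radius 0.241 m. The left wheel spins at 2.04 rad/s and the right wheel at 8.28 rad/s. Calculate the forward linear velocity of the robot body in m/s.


v = r*(wR + wL)/2 = 0.241*(8.28 + 2.04)/2 = 1.2436

1.2436 m/s


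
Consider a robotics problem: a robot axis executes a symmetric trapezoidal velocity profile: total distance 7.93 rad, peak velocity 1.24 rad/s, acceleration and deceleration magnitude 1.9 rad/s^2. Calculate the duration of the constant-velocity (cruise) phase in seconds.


t_acc = v/a = 0.652632 s, d_acc = v^2/(2a) = 0.404632 rad each
d_cruise = 7.93 - 2*0.404632 = 7.120736 rad
t_cruise = d_cruise/v = 7.120736/1.24 = 5.7425

5.7425 s


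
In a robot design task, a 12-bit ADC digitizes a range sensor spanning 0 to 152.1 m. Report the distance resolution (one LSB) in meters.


res = range / 2^n = 152.1/2^12 = 152.1/4096 = 0.0371

0.0371 m


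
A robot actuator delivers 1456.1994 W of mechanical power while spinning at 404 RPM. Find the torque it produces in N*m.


omega = 404 * 2*pi/60 = 42.306781 rad/s
tau = P / omega = 1456.1994 / 42.306781 = 34.4200

34.4200 N*m


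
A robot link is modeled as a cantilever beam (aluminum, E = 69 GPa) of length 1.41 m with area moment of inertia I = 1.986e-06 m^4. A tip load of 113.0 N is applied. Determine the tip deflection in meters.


delta = F*L^3/(3*E*I) = 113.0*1.41^3/(3*6.900e+10*1.986e-06)
      = 316.763973/411102 = 7.7052e-04

7.7052e-04 m


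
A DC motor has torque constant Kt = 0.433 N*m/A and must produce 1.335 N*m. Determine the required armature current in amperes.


I = tau / Kt = 1.335/0.433 = 3.0831

3.0831 A


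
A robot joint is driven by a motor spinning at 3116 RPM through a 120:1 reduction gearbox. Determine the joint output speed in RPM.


omega_joint = omega_motor / N = 3116 / 120 = 25.9667

25.9667 RPM


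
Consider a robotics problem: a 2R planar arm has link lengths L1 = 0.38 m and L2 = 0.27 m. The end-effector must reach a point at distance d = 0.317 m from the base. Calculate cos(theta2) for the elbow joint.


cos(th2) = (d^2 - L1^2 - L2^2)/(2*L1*L2) = (0.317^2 - 0.38^2 - 0.27^2)/(2*0.38*0.27) = -0.5693

-0.5693


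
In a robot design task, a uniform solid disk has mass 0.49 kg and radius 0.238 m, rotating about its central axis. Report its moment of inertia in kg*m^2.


I = (1/2)*m*R^2 = 0.5*0.49*0.238^2 = 0.0139

0.0139 kg*m^2


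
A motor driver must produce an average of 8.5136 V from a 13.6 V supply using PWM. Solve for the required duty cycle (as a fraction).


D = V_avg/V_supply = 8.5136/13.6 = 0.6260

0.6260


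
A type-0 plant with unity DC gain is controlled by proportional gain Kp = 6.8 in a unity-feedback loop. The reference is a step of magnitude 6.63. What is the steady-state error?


e_ss = R/(1 + Kp) = 6.63/(1 + 6.8) = 6.63/7.8000 = 0.8500

0.8500


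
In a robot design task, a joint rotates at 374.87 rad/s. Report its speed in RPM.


RPM = 374.87 * 60/(2*pi) = 3579.7448

3579.7448 RPM


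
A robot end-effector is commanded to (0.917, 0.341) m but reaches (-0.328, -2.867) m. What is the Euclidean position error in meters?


dx = -0.328 - (0.917) = -1.2450, dy = -2.867 - (0.341) = -3.2080
err = sqrt(1.550025 + 10.291264) = 3.4411

3.4411 m


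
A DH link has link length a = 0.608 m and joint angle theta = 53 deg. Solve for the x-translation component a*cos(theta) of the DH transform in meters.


a*cos(theta) = 0.608*cos(53 deg) = 0.3659

0.3659 m


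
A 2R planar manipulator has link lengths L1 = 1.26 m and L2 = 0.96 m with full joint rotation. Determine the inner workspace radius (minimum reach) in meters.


r_min = |L1 - L2| = |1.26 - 0.96| = 0.3000

0.3000 m


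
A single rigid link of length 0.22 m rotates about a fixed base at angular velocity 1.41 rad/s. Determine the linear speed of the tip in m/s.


v = L*omega = 0.22 * 1.41 = 0.3102

0.3102 m/s


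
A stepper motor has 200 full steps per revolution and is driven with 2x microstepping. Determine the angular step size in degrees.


step = 360/(200*2) = 360/400 = 0.9000

0.9000 degrees


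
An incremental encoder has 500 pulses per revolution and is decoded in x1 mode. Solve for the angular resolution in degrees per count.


resolution = 360 / (PPR * 1) = 360 / 500 = 0.7200

0.7200 degrees


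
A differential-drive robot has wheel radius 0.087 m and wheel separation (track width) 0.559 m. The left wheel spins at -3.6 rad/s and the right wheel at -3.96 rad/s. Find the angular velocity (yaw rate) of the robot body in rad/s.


omega = r*(wR - wL)/L = 0.087*(-3.96 - (-3.6))/0.559 = -0.0560

-0.0560 rad/s


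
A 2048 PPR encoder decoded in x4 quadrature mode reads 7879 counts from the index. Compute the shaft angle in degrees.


angle = counts * 360 / (PPR*4) = 7879 * 360 / 8192 = 346.2451

346.2451 degrees


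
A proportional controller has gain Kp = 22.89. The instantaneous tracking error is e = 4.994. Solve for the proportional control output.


u_P = Kp * e = 22.89 * 4.994 = 114.3127

114.3127


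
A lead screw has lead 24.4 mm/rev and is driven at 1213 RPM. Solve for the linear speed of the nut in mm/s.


v = lead * (RPM/60) = 24.4*1213/60 = 493.2867

493.2867 mm/s


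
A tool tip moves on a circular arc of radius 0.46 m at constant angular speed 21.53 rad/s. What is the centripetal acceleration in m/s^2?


a_c = omega^2 * r = 21.53^2 * 0.46 = 213.2288

213.2288 m/s^2


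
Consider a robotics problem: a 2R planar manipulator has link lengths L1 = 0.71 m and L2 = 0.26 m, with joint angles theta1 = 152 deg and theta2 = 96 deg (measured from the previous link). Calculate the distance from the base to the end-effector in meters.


x = L1*cos(th1) + L2*cos(th1+th2) = -0.724291
y = L1*sin(th1) + L2*sin(th1+th2) = 0.092257
d = sqrt(x^2 + y^2) = sqrt(0.524597 + 0.008511) = 0.7301

0.7301 m


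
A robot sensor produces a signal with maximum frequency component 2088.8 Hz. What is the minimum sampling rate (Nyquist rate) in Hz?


f_s,min = 2*f_max = 2*2088.8 = 4177.6000

4177.6000 Hz


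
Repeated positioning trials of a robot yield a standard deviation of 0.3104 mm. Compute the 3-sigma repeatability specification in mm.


repeatability = 3*sigma = 3*0.3104 = 0.9312

0.9312 mm


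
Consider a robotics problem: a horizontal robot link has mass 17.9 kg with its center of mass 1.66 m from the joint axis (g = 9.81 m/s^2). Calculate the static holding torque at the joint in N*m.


tau = m*g*L = 17.9 * 9.81 * 1.66 = 291.4943

291.4943 N*m


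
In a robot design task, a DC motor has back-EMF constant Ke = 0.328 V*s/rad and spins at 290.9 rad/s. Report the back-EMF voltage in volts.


V_emf = Ke * omega = 0.328*290.9 = 95.4152

95.4152 V


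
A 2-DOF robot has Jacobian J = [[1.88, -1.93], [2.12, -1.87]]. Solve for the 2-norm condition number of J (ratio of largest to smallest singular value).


JJ^T eigenvalues: trace(JJ^T) = 15.2506, det(JJ^T) = det(J)^2 = 0.33177600
s_max^2 = (15.2506 + sqrt(231.25369636))/2 = 15.22881393
s_min^2 = (15.2506 - sqrt(231.25369636))/2 = 0.02178607
kappa = s_max/s_min = sqrt(15.22881393/0.02178607) = 26.4389

26.4389


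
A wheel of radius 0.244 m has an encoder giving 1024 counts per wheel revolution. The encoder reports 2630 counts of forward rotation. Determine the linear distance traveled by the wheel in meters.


revs = 2630/1024 = 2.568359
d = revs * 2*pi*r = 2.568359 * 2*pi*0.244 = 3.9375

3.9375 m


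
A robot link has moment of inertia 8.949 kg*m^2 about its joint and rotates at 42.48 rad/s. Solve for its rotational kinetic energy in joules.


KE = (1/2)*I*omega^2 = 0.5*8.949*42.48^2 = 8074.4608

8074.4608 J


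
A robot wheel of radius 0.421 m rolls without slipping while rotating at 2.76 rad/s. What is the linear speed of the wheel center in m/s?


v = omega * r = 2.76 * 0.421 = 1.1620

1.1620 m/s


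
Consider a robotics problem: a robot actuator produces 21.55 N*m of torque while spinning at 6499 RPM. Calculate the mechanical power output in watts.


omega = 6499 * 2*pi/60 = 680.573689 rad/s
P = tau * omega = 21.55 * 680.573689 = 14666.3630

14666.3630 W


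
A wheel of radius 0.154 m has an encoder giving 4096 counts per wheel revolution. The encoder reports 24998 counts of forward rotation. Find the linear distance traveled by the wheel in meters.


revs = 24998/4096 = 6.103027
d = revs * 2*pi*r = 6.103027 * 2*pi*0.154 = 5.9054

5.9054 m


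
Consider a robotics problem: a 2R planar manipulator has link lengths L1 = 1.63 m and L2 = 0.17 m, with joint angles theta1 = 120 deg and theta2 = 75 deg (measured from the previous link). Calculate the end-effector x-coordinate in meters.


x = L1*cos(th1) + L2*cos(th1+th2) = 1.63*cos(120 deg) + 0.17*cos(195 deg) = -0.9792

-0.9792 m


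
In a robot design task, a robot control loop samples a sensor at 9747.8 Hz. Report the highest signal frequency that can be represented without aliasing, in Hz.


f_max = f_s/2 = 9747.8/2 = 4873.9000

4873.9000 Hz


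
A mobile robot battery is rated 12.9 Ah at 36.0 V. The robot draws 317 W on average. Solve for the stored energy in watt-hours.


E = capacity * V = 12.9*36.0 = 464.4000

464.4000 Wh


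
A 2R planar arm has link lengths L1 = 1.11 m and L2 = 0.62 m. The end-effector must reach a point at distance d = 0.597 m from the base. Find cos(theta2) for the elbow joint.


cos(th2) = (d^2 - L1^2 - L2^2)/(2*L1*L2) = (0.597^2 - 1.11^2 - 0.62^2)/(2*1.11*0.62) = -0.9155

-0.9155


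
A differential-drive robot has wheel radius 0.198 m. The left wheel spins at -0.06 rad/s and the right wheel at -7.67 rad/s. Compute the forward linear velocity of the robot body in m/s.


v = r*(wR + wL)/2 = 0.198*(-7.67 + -0.06)/2 = -0.7653

-0.7653 m/s


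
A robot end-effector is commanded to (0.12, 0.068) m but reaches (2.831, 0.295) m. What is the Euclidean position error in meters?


dx = 2.831 - (0.12) = 2.7110, dy = 0.295 - (0.068) = 0.2270
err = sqrt(7.349521 + 0.051529) = 2.7205

2.7205 m


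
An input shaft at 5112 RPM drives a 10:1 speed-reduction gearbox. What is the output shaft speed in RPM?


omega_out = omega_in / N = 5112 / 10 = 511.2000

511.2000 RPM


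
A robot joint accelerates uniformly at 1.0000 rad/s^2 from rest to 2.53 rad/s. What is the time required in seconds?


t = delta_omega / alpha = 2.53 / 1.0000 = 2.5300

2.5300 s


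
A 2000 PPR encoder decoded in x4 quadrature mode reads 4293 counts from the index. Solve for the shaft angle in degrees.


angle = counts * 360 / (PPR*4) = 4293 * 360 / 8000 = 193.1850

193.1850 degrees


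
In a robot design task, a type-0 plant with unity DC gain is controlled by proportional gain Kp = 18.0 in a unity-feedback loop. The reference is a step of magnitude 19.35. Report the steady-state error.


e_ss = R/(1 + Kp) = 19.35/(1 + 18.0) = 19.35/19.0000 = 1.0184

1.0184


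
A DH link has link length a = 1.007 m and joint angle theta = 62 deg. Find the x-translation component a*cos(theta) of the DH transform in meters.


a*cos(theta) = 1.007*cos(62 deg) = 0.4728

0.4728 m


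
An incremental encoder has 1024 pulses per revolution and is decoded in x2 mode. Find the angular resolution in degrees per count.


resolution = 360 / (PPR * 2) = 360 / 2048 = 0.1758

0.1758 degrees


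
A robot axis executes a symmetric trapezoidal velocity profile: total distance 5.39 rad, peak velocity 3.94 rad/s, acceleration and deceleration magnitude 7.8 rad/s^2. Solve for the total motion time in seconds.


t_acc = v/a = 3.94/7.8 = 0.505128 s
d_acc = v^2/(2a) = 0.995103 rad (each ramp)
d_cruise = 5.39 - 2*0.995103 = 3.399794 rad
t_cruise = 3.399794/3.94 = 0.862892 s
t_total = 2*0.505128 + 0.862892 = 1.8731

1.8731 s


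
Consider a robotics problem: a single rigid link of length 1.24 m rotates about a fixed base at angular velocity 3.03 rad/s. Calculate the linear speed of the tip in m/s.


v = L*omega = 1.24 * 3.03 = 3.7572

3.7572 m/s


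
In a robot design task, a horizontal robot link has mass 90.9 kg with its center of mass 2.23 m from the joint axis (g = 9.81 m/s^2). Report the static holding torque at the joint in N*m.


tau = m*g*L = 90.9 * 9.81 * 2.23 = 1988.5557

1988.5557 N*m


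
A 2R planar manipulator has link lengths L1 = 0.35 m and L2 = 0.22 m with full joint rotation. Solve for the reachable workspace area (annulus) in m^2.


r_max = L1 + L2 = 0.5700, r_min = |L1 - L2| = 0.1300
A = pi*(r_max^2 - r_min^2) = pi*(0.3249 - 0.0169) = 0.9676

0.9676 m^2


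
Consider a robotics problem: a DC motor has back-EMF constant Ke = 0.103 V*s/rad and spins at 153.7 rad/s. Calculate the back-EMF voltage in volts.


V_emf = Ke * omega = 0.103*153.7 = 15.8311

15.8311 V


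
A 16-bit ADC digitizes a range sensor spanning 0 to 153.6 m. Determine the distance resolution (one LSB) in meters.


res = range / 2^n = 153.6/2^16 = 153.6/65536 = 0.0023

0.0023 m


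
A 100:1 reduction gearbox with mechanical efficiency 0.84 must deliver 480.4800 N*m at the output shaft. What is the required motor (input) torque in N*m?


tau_in = tau_out / (N * eta) = 480.4800 / (100 * 0.84) = 5.7200

5.7200 N*m


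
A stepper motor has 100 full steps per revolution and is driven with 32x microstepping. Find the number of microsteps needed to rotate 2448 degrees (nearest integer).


step_size = 360/(100*32) = 360/3200 = 0.112500 deg
n = 2448/(360/3200) = 2448*3200/360 = 21760

21760 steps


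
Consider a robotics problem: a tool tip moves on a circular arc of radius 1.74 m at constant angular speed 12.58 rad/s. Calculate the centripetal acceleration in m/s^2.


a_c = omega^2 * r = 12.58^2 * 1.74 = 275.3661

275.3661 m/s^2


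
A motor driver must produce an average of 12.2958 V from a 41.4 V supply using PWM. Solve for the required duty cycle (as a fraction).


D = V_avg/V_supply = 12.2958/41.4 = 0.2970

0.2970


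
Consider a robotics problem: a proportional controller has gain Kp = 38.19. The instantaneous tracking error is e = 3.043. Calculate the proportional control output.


u_P = Kp * e = 38.19 * 3.043 = 116.2122

116.2122


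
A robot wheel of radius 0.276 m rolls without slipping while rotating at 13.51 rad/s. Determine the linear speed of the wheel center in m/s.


v = omega * r = 13.51 * 0.276 = 3.7288

3.7288 m/s


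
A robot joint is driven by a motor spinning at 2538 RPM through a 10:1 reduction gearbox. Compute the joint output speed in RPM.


omega_joint = omega_motor / N = 2538 / 10 = 253.8000

253.8000 RPM


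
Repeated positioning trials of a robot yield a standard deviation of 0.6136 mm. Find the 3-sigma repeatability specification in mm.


repeatability = 3*sigma = 3*0.6136 = 1.8408

1.8408 mm


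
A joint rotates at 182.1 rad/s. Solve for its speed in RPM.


RPM = 182.1 * 60/(2*pi) = 1738.9269

1738.9269 RPM


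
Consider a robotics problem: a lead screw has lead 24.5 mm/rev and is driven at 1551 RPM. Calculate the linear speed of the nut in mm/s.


v = lead * (RPM/60) = 24.5*1551/60 = 633.3250

633.3250 mm/s


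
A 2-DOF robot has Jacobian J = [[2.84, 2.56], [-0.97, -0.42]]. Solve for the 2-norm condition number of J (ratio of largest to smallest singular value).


JJ^T eigenvalues: trace(JJ^T) = 15.7365, det(JJ^T) = det(J)^2 = 1.66513216
s_max^2 = (15.7365 + sqrt(240.97690361))/2 = 15.62996540
s_min^2 = (15.7365 - sqrt(240.97690361))/2 = 0.10653460
kappa = s_max/s_min = sqrt(15.62996540/0.10653460) = 12.1125

12.1125


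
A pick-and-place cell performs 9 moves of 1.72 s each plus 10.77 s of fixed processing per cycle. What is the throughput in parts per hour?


T_cycle = 9*1.72 + 10.77 = 26.2500 s
rate = 3600/T = 137.1429

137.1429 parts/hour
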